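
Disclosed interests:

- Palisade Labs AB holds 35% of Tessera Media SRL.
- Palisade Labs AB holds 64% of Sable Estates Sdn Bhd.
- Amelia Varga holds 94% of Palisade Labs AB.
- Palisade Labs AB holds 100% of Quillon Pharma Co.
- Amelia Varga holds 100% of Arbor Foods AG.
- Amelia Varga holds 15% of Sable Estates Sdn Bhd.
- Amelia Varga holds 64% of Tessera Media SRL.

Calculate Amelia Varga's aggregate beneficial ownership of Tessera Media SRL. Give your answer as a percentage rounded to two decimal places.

96.90%

Amelia reaches Tessera along 2 paths.
Via Palisade: 94% × 35% = 32.9%.
Direct stake: 64% = 64%.
Total: 32.9% + 64% = 96.9%.
Rounded: 96.90%.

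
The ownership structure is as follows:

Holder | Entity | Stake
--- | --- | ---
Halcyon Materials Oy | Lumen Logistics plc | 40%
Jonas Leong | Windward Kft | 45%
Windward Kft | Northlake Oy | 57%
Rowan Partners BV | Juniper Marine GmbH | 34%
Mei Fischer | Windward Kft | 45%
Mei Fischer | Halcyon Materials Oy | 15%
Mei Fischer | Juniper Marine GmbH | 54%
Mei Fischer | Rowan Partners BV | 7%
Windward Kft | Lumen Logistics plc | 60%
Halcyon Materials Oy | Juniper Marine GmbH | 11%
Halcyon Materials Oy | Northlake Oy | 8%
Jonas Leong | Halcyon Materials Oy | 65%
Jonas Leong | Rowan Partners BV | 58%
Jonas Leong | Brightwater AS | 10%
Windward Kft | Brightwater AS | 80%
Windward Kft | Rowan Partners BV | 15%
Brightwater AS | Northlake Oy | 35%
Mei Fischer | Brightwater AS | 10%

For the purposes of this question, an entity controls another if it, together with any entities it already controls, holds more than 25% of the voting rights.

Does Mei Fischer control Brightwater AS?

Yes

Mei holds 45% of Windward, so Mei controls Windward.
Mei and Windward together hold 10% + 80% = 90% of Brightwater, so Mei controls Brightwater.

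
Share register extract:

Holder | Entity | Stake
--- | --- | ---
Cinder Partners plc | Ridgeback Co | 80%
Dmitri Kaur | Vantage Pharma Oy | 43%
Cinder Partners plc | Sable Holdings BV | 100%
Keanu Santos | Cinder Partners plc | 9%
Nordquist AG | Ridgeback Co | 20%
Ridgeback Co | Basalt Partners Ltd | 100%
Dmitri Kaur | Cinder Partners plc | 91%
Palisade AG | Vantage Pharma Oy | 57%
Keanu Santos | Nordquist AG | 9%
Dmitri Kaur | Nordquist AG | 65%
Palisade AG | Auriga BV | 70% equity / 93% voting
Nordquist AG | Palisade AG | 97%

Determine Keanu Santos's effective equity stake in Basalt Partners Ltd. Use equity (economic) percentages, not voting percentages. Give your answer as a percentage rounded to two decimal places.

Keanu reaches Basalt along 2 paths.
Via Nordquist → Ridgeback: 9% × 20% × 100% = 1.8%.
Via Cinder → Ridgeback: 9% × 80% × 100% = 7.2%.
Total: 1.8% + 7.2% = 9%.
Rounded: 9.00%.

9.00%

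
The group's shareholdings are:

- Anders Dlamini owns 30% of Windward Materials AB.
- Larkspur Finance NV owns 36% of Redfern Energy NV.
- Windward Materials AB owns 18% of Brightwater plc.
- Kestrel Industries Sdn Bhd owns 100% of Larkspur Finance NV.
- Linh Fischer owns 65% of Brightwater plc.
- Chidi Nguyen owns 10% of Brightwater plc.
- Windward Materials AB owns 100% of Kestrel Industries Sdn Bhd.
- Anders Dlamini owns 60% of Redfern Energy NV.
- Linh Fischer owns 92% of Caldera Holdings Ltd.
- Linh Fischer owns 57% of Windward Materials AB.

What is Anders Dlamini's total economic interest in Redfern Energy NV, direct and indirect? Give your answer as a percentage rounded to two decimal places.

70.80%

Anders reaches Redfern along 2 paths.
Direct stake: 60% = 60%.
Via Windward → Kestrel → Larkspur: 30% × 100% × 100% × 36% = 10.8%.
Total: 60% + 10.8% = 70.8%.
Rounded: 70.80%.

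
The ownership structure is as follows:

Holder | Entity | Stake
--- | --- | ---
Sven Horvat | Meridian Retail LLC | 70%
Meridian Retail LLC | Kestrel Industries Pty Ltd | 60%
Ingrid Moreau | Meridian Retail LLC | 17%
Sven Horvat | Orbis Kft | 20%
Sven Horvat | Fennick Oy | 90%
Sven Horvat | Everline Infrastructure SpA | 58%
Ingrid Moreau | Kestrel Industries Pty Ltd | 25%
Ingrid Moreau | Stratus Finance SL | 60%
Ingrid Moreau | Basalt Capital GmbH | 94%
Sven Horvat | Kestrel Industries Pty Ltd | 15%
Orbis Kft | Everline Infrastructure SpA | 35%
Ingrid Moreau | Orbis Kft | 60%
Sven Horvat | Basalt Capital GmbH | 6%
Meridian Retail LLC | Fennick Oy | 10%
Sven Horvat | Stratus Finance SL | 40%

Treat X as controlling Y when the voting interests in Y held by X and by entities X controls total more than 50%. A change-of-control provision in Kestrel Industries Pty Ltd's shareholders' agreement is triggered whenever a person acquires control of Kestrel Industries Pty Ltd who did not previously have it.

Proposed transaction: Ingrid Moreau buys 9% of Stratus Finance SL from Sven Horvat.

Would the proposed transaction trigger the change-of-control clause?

The purchase adds only to Ingrid's holdings (Sven's stake shrinks), so Ingrid is the only person who could newly come to control Kestrel.
Ingrid holds 60% of Orbis, so Ingrid controls Orbis.
Ingrid holds 94% of Basalt, so Ingrid controls Basalt.
Ingrid holds 60% of Stratus, so Ingrid controls Stratus.
In Kestrel, Ingrid's side holds only 25%, not > 50%.
So before the transaction, Ingrid does not control Kestrel.
After the purchase, Ingrid's direct stake in Stratus rises to 60% + 9% = 69%, and Sven's stake falls to 31%.
Ingrid holds 69% of Stratus, so Ingrid controls Stratus.
After the transaction, Ingrid's side holds 25% of Kestrel, not > 50%, so Ingrid still does not control Kestrel.
No new person acquires control, so the clause is not triggered.

No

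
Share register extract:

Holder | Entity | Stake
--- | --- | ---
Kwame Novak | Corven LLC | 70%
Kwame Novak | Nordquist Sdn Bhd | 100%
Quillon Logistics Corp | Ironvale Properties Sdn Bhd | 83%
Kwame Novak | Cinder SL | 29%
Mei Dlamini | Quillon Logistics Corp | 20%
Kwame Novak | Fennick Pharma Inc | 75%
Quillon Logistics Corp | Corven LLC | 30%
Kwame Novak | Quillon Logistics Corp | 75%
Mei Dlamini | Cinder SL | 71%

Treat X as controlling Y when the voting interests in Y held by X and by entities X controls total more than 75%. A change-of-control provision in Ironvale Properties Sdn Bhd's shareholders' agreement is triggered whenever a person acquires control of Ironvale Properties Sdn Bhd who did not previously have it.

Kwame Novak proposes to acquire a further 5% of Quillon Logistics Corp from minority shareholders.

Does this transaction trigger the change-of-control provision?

Yes

The purchase changes only Kwame's holdings, so Kwame is the only person who could newly come to control Ironvale.
Kwame holds 100% of Nordquist, so Kwame controls Nordquist.
Neither Kwame nor any entity Kwame controls holds any voting interest in Ironvale.
So before the transaction, Kwame does not control Ironvale.
After the purchase, Kwame's direct stake in Quillon rises to 75% + 5% = 80%.
Kwame holds 80% of Quillon, so Kwame controls Quillon.
Quillon holds 83% of Ironvale, so Kwame controls Ironvale.
Kwame did not control Ironvale before and does after, so the clause is triggered.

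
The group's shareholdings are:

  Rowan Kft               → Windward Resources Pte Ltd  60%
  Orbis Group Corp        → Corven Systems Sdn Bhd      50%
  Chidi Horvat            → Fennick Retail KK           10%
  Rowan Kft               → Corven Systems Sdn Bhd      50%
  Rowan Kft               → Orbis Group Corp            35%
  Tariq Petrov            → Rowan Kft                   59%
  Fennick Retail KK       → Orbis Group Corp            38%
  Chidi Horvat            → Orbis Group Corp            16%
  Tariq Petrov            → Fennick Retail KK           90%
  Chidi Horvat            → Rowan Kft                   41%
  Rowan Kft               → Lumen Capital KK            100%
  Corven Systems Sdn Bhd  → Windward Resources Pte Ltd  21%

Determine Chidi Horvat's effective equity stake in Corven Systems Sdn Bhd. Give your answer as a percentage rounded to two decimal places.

37.58%

Chidi reaches Corven along 4 paths.
Via Rowan → Orbis: 41% × 35% × 50% = 7.175%.
Via Fennick → Orbis: 10% × 38% × 50% = 1.9%.
Via Orbis: 16% × 50% = 8%.
Via Rowan: 41% × 50% = 20.5%.
Total: 7.175% + 1.9% + 8% + 20.5% = 37.575%.
Rounded: 37.58%.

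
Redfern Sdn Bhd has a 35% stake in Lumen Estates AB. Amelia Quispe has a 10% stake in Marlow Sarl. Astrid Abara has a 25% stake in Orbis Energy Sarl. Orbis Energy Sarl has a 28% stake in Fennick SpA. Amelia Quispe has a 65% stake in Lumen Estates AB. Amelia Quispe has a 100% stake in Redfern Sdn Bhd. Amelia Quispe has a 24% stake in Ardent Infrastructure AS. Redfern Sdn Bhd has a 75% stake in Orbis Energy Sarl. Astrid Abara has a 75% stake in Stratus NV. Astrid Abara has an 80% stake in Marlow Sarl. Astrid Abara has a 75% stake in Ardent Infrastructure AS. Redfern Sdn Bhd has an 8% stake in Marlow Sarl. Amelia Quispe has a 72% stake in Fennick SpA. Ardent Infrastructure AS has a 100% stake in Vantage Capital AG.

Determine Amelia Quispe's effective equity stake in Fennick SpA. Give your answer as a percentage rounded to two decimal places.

93.00%

Amelia reaches Fennick along 2 paths.
Direct stake: 72% = 72%.
Via Redfern → Orbis: 100% × 75% × 28% = 21%.
Total: 72% + 21% = 93%.
Rounded: 93.00%.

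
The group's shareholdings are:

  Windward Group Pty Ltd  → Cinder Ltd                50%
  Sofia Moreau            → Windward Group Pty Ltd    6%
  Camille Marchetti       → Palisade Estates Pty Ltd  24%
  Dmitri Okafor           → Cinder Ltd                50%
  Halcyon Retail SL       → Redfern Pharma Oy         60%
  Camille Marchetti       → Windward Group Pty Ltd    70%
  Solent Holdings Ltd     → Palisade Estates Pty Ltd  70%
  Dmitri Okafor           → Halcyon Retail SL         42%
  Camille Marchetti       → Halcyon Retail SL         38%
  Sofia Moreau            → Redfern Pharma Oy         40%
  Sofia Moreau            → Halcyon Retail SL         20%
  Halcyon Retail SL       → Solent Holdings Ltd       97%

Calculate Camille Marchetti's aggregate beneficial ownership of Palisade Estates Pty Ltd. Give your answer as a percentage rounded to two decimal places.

Camille reaches Palisade along 2 paths.
Direct stake: 24% = 24%.
Via Halcyon → Solent: 38% × 97% × 70% = 25.802%.
Total: 24% + 25.802% = 49.802%.
Rounded: 49.80%.

49.80%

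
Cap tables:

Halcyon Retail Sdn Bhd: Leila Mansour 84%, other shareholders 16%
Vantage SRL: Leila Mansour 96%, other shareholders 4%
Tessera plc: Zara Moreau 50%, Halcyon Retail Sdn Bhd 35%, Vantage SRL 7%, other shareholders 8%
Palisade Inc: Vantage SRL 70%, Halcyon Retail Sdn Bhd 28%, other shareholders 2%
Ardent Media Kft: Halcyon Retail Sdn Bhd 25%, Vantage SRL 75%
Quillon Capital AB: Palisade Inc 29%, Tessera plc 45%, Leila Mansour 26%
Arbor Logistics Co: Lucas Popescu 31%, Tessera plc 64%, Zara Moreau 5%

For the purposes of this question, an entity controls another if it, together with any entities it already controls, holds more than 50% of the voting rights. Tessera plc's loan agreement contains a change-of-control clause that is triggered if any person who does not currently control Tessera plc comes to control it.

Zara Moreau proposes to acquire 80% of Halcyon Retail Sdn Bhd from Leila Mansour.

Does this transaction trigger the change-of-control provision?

The purchase adds only to Zara's holdings (Leila's stake shrinks), so Zara is the only person who could newly come to control Tessera.
Zara's largest direct stake is 50% in Tessera, which does not meet the threshold, so Zara controls no company.
In Tessera, Zara's side holds only 50%, not > 50%.
So before the transaction, Zara does not control Tessera.
After the purchase, Zara holds 80% of Halcyon directly, and Leila's stake falls to 4%.
Zara holds 80% of Halcyon, so Zara controls Halcyon.
Zara and Halcyon together hold 50% + 35% = 85% of Tessera, so Zara controls Tessera.
Zara did not control Tessera before and does after, so the clause is triggered.

Yes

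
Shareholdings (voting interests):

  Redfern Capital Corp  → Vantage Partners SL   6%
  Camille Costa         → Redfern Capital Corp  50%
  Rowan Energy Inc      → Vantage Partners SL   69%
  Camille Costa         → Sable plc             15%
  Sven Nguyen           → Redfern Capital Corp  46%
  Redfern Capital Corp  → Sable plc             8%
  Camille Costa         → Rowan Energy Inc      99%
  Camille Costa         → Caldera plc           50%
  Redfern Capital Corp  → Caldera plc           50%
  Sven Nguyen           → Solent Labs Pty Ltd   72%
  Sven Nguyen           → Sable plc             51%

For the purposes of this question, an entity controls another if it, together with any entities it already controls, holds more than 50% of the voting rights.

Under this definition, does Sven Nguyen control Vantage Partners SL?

No

Sven holds 51% of Sable, so Sven controls Sable.
Sven holds 72% of Solent, so Sven controls Solent.
Neither Sven nor any entity Sven controls holds any voting interest in Vantage.
So Sven does not control Vantage.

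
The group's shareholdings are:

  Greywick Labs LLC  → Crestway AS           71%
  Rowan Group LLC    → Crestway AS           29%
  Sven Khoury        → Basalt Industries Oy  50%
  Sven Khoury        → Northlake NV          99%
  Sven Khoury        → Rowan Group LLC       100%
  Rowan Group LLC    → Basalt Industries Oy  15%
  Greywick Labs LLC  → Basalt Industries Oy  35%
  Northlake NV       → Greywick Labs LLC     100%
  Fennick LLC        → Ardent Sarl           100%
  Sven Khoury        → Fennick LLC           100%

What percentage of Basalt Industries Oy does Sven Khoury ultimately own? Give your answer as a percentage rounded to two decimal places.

99.65%

Sven reaches Basalt along 3 paths.
Via Rowan: 100% × 15% = 15%.
Via Northlake → Greywick: 99% × 100% × 35% = 34.65%.
Direct stake: 50% = 50%.
Total: 15% + 34.65% + 50% = 99.65%.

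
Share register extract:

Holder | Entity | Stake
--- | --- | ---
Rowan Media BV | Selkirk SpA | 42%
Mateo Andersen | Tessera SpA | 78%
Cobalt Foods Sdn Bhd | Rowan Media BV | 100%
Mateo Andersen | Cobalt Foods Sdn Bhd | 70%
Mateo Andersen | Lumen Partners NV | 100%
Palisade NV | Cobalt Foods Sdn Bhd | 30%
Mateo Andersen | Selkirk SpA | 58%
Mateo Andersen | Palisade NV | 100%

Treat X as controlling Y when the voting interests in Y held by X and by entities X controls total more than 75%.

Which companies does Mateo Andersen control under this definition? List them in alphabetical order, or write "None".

Mateo holds 100% of Palisade, so Mateo controls Palisade.
Palisade and Mateo together hold 30% + 70% = 100% of Cobalt, so Mateo controls Cobalt.
Mateo holds 100% of Lumen, so Mateo controls Lumen.
Cobalt holds 100% of Rowan, so Mateo controls Rowan.
Mateo holds 78% of Tessera, so Mateo controls Tessera.
Mateo and Rowan together hold 58% + 42% = 100% of Selkirk, so Mateo controls Selkirk.

Cobalt Foods Sdn Bhd, Lumen Partners NV, Palisade NV, Rowan Media BV, Selkirk SpA, Tessera SpA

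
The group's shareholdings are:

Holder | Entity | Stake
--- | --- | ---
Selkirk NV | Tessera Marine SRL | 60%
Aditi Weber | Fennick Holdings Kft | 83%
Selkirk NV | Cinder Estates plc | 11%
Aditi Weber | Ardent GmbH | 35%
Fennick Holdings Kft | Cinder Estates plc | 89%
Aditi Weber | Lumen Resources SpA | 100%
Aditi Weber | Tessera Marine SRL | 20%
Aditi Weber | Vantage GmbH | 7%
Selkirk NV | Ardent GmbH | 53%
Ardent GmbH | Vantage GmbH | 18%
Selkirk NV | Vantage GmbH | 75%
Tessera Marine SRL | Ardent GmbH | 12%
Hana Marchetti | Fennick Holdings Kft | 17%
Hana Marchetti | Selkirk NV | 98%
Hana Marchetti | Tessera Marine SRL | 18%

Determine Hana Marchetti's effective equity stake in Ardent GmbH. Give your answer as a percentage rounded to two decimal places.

Hana reaches Ardent along 3 paths.
Via Tessera: 18% × 12% = 2.16%.
Via Selkirk → Tessera: 98% × 60% × 12% = 7.056%.
Via Selkirk: 98% × 53% = 51.94%.
Total: 2.16% + 7.056% + 51.94% = 61.156%.
Rounded: 61.16%.

61.16%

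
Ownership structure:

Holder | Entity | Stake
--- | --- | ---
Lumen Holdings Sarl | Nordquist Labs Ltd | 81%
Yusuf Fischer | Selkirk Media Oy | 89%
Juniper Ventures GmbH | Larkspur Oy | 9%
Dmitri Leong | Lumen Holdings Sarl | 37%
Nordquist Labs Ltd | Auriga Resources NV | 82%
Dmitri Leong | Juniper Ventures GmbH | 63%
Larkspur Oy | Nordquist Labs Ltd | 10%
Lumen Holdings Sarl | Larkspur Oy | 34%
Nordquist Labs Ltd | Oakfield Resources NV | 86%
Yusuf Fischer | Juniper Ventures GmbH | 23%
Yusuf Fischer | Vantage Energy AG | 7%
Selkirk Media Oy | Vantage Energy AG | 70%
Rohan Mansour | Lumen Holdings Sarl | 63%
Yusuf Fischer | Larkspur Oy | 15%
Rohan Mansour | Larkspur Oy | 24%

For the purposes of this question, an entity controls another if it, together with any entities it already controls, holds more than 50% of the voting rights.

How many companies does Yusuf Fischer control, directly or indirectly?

Yusuf holds 89% of Selkirk, so Yusuf controls Selkirk.
Selkirk and Yusuf together hold 70% + 7% = 77% of Vantage, so Yusuf controls Vantage.
No other company's threshold is met.
Yusuf controls 2 companies.

2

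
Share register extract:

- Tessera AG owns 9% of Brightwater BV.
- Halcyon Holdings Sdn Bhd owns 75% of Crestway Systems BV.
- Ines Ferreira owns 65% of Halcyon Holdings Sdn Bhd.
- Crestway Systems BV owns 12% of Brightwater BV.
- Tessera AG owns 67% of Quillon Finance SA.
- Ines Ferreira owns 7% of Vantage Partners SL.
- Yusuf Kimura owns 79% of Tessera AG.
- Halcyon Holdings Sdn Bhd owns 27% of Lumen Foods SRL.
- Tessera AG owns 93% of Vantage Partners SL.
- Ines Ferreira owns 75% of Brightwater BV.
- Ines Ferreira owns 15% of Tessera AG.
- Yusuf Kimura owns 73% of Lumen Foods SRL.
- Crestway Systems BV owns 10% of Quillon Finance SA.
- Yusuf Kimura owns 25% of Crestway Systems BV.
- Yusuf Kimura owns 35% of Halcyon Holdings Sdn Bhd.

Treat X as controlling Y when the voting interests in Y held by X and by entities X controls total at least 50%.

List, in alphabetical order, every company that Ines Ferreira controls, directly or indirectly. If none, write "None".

Brightwater BV, Crestway Systems BV, Halcyon Holdings Sdn Bhd

Ines holds 65% of Halcyon, so Ines controls Halcyon.
Halcyon holds 75% of Crestway, so Ines controls Crestway.
Crestway and Ines together hold 12% + 75% = 87% of Brightwater, so Ines controls Brightwater.
No other company's threshold is met.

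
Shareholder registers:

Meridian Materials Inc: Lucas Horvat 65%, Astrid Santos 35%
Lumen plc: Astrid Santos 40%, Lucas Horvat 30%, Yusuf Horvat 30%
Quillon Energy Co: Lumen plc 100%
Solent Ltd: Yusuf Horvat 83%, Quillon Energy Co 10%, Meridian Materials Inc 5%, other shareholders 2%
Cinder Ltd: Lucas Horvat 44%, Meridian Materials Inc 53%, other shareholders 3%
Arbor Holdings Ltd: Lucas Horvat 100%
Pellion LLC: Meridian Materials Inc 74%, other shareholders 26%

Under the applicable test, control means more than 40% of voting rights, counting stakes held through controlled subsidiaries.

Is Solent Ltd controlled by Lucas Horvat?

Lucas holds 65% of Meridian, so Lucas controls Meridian.
Lucas and Meridian together hold 44% + 53% = 97% of Cinder, so Lucas controls Cinder.
Lucas holds 100% of Arbor, so Lucas controls Arbor.
Meridian holds 74% of Pellion, so Lucas controls Pellion.
In Solent, Lucas's side holds only 5%, not > 40%.
So Lucas does not control Solent.

No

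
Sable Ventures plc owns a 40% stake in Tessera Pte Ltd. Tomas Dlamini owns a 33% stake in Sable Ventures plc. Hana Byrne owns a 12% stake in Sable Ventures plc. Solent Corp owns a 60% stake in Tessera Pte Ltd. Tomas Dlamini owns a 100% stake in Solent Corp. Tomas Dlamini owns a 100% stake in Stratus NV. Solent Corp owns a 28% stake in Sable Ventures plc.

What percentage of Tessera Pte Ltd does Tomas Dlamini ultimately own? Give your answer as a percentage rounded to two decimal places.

Tomas reaches Tessera along 3 paths.
Via Solent: 100% × 60% = 60%.
Via Solent → Sable: 100% × 28% × 40% = 11.2%.
Via Sable: 33% × 40% = 13.2%.
Total: 60% + 11.2% + 13.2% = 84.4%.
Rounded: 84.40%.

84.40%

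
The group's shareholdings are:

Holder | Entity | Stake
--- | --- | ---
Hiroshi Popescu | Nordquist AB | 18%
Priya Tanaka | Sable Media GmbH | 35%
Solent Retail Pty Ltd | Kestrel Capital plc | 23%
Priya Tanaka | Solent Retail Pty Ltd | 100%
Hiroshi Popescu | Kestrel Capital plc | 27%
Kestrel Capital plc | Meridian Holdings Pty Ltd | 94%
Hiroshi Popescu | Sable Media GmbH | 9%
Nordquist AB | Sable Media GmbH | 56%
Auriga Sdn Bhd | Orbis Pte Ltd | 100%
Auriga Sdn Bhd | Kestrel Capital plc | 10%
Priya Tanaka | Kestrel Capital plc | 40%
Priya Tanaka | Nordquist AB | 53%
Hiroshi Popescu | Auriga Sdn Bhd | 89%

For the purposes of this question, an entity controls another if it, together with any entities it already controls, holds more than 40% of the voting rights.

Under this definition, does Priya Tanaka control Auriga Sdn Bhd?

Priya holds 100% of Solent, so Priya controls Solent.
Priya holds 53% of Nordquist, so Priya controls Nordquist.
Solent and Priya together hold 23% + 40% = 63% of Kestrel, so Priya controls Kestrel.
Nordquist and Priya together hold 56% + 35% = 91% of Sable, so Priya controls Sable.
Kestrel holds 94% of Meridian, so Priya controls Meridian.
Neither Priya nor any entity Priya controls holds any voting interest in Auriga.
So Priya does not control Auriga.

No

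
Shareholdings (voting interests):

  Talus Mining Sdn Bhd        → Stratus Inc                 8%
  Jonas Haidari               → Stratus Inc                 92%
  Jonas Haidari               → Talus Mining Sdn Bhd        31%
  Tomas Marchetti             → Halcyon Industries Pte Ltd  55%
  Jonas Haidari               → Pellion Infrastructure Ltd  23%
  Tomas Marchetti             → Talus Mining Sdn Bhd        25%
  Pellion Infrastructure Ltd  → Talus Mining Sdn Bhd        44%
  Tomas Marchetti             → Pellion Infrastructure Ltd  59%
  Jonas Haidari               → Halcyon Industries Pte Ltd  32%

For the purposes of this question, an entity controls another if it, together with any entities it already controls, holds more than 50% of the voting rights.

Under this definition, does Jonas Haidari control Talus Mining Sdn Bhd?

No

Jonas holds 92% of Stratus, so Jonas controls Stratus.
In Talus, Jonas's side holds only 31%, not > 50%.
So Jonas does not control Talus.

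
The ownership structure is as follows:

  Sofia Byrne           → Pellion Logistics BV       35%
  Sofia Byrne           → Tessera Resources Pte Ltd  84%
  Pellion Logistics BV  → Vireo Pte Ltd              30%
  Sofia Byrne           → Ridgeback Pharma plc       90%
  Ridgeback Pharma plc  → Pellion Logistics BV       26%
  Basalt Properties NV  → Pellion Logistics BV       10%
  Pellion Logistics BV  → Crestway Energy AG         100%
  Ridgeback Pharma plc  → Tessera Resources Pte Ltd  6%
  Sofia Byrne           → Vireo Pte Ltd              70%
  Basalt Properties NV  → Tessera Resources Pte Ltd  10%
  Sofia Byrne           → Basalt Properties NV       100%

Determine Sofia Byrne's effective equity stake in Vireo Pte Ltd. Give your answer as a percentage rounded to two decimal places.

Sofia reaches Vireo along 4 paths.
Direct stake: 70% = 70%.
Via Basalt → Pellion: 100% × 10% × 30% = 3%.
Via Pellion: 35% × 30% = 10.5%.
Via Ridgeback → Pellion: 90% × 26% × 30% = 7.02%.
Total: 70% + 3% + 10.5% + 7.02% = 90.52%.

90.52%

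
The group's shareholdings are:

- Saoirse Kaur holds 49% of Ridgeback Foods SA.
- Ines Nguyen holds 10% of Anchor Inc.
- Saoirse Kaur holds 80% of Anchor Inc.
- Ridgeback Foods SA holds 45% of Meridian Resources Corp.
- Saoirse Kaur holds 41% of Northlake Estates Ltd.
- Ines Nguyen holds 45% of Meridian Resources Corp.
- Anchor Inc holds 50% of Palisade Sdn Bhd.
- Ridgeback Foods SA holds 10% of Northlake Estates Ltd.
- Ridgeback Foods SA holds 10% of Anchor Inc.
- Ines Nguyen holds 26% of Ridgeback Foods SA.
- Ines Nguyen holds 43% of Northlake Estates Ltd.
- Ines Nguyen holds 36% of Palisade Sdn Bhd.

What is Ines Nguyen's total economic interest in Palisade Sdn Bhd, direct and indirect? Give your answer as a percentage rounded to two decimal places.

42.30%

Ines reaches Palisade along 3 paths.
Via Ridgeback → Anchor: 26% × 10% × 50% = 1.3%.
Via Anchor: 10% × 50% = 5%.
Direct stake: 36% = 36%.
Total: 1.3% + 5% + 36% = 42.3%.
Rounded: 42.30%.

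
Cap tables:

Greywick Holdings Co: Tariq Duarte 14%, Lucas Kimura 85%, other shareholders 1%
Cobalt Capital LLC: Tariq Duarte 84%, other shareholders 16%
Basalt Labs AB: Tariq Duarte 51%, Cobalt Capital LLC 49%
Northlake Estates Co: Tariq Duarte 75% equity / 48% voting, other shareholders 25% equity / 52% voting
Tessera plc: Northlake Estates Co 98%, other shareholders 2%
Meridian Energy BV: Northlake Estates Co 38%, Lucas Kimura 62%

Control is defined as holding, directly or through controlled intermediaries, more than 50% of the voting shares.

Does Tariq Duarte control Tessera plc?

Tariq holds 84% of Cobalt, so Tariq controls Cobalt.
Tariq and Cobalt together hold 51% + 49% = 100% of Basalt, so Tariq controls Basalt.
Neither Tariq nor any entity Tariq controls holds any voting interest in Tessera.
So Tariq does not control Tessera.

No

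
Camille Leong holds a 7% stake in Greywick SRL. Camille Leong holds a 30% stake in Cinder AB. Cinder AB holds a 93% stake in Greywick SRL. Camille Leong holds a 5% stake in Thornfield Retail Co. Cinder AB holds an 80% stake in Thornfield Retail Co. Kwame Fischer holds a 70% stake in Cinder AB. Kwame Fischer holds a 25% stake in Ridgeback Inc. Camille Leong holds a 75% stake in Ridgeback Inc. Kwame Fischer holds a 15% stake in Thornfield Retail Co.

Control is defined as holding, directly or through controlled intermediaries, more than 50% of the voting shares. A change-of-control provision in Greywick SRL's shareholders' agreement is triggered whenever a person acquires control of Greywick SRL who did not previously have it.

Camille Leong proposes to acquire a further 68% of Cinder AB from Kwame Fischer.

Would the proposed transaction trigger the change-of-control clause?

Yes

The purchase adds only to Camille's holdings (Kwame's stake shrinks), so Camille is the only person who could newly come to control Greywick.
Camille holds 75% of Ridgeback, so Camille controls Ridgeback.
In Greywick, Camille's side holds only 7%, not > 50%.
So before the transaction, Camille does not control Greywick.
After the purchase, Camille's direct stake in Cinder rises to 30% + 68% = 98%, and Kwame's stake falls to 2%.
Camille holds 98% of Cinder, so Camille controls Cinder.
Camille and Cinder together hold 7% + 93% = 100% of Greywick, so Camille controls Greywick.
Camille did not control Greywick before and does after, so the clause is triggered.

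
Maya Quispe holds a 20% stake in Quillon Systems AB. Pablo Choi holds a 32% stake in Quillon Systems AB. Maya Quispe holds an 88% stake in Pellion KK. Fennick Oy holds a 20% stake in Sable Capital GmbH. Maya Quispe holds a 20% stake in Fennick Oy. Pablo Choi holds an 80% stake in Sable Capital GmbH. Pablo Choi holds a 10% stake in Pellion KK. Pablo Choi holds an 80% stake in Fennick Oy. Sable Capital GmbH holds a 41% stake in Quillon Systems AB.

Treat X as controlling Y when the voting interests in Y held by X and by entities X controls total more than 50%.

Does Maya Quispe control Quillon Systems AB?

Maya holds 88% of Pellion, so Maya controls Pellion.
In Quillon, Maya's side holds only 20%, not > 50%.
So Maya does not control Quillon.

No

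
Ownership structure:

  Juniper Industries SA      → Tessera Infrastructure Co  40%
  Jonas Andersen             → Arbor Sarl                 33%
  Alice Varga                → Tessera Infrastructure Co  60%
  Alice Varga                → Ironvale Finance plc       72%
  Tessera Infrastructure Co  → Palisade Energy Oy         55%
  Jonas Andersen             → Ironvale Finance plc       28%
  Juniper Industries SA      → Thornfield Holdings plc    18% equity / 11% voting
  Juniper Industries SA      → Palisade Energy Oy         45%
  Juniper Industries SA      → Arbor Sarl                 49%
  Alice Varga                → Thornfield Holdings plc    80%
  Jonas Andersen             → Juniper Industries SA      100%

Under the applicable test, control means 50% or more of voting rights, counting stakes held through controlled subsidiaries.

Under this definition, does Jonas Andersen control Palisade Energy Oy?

Jonas holds 100% of Juniper, so Jonas controls Juniper.
Jonas and Juniper together hold 33% + 49% = 82% of Arbor, so Jonas controls Arbor.
In Palisade, Jonas's side holds only 45%, not ≥ 50%.
So Jonas does not control Palisade.

No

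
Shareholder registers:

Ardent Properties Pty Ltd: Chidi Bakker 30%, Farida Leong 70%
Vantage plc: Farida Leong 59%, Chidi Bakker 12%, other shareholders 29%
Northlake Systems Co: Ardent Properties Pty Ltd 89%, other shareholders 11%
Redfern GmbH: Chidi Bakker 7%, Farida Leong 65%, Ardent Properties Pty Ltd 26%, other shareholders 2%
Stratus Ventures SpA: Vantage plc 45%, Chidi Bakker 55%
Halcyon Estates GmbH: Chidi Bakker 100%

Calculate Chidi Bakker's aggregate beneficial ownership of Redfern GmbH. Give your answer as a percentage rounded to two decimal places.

Chidi reaches Redfern along 2 paths.
Direct stake: 7% = 7%.
Via Ardent: 30% × 26% = 7.8%.
Total: 7% + 7.8% = 14.8%.
Rounded: 14.80%.

14.80%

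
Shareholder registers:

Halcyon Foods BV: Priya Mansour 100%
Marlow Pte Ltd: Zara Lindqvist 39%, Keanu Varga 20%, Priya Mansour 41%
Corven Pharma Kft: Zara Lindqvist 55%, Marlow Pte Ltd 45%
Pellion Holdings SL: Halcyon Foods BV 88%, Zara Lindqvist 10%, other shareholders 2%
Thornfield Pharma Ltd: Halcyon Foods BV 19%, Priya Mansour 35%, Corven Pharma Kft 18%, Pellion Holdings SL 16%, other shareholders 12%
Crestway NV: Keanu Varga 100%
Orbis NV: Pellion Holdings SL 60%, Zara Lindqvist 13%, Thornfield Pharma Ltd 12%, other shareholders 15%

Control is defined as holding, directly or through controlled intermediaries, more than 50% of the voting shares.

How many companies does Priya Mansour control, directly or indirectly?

Priya holds 100% of Halcyon, so Priya controls Halcyon.
Halcyon holds 88% of Pellion, so Priya controls Pellion.
Halcyon and Priya and Pellion together hold 19% + 35% + 16% = 70% of Thornfield, so Priya controls Thornfield.
Pellion and Thornfield together hold 60% + 12% = 72% of Orbis, so Priya controls Orbis.
No other company's threshold is met.
Priya controls 4 companies.

4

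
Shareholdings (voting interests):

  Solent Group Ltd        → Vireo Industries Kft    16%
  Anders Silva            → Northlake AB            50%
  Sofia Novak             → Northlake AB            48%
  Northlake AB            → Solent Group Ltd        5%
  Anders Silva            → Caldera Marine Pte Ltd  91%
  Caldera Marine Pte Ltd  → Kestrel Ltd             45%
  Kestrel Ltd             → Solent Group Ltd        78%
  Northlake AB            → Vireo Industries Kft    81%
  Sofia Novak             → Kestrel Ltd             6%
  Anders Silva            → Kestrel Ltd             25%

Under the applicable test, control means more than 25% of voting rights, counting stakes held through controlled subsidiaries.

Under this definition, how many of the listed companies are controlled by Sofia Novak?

Sofia holds 48% of Northlake, so Sofia controls Northlake.
Northlake holds 81% of Vireo, so Sofia controls Vireo.
No other company's threshold is met.
Sofia controls 2 companies.

2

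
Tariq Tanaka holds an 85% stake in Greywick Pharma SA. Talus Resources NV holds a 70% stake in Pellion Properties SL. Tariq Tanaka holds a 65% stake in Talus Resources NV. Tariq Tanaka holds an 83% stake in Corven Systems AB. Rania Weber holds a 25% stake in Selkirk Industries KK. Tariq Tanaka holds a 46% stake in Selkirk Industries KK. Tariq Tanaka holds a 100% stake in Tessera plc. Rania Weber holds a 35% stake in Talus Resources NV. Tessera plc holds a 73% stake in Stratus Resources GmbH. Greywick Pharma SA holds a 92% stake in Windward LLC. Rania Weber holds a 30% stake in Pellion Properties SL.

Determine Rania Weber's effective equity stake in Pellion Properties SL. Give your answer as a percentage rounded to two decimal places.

54.50%

Rania reaches Pellion along 2 paths.
Via Talus: 35% × 70% = 24.5%.
Direct stake: 30% = 30%.
Total: 24.5% + 30% = 54.5%.
Rounded: 54.50%.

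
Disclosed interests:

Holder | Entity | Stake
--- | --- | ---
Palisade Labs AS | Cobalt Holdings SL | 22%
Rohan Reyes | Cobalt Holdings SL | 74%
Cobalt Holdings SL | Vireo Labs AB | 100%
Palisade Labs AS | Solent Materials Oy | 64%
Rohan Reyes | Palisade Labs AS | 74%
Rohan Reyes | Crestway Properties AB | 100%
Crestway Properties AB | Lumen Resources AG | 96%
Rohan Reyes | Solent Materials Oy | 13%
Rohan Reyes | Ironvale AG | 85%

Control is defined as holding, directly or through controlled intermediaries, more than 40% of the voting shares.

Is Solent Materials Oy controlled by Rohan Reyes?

Rohan holds 74% of Palisade, so Rohan controls Palisade.
Palisade and Rohan together hold 64% + 13% = 77% of Solent, so Rohan controls Solent.

Yes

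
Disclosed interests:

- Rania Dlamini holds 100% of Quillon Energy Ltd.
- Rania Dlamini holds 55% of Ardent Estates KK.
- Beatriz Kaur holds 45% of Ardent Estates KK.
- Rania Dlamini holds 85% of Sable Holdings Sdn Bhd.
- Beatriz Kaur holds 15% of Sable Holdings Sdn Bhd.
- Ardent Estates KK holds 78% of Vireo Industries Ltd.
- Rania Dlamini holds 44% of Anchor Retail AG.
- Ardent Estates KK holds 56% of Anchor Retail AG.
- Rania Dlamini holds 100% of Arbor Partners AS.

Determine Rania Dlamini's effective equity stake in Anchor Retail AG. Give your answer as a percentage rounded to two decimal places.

Rania reaches Anchor along 2 paths.
Via Ardent: 55% × 56% = 30.8%.
Direct stake: 44% = 44%.
Total: 30.8% + 44% = 74.8%.
Rounded: 74.80%.

74.80%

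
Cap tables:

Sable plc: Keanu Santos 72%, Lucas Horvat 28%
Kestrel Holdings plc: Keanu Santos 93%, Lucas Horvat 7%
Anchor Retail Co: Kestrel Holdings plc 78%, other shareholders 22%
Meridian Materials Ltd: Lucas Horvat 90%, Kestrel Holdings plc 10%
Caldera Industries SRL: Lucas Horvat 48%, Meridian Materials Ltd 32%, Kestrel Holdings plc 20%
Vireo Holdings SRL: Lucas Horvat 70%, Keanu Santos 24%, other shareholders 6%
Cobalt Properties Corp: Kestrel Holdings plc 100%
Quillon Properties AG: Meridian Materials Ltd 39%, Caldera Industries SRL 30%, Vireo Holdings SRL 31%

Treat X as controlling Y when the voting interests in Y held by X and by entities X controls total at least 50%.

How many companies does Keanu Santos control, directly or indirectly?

4

Keanu holds 72% of Sable, so Keanu controls Sable.
Keanu holds 93% of Kestrel, so Keanu controls Kestrel.
Kestrel holds 78% of Anchor, so Keanu controls Anchor.
Kestrel holds 100% of Cobalt, so Keanu controls Cobalt.
No other company's threshold is met.
Keanu controls 4 companies.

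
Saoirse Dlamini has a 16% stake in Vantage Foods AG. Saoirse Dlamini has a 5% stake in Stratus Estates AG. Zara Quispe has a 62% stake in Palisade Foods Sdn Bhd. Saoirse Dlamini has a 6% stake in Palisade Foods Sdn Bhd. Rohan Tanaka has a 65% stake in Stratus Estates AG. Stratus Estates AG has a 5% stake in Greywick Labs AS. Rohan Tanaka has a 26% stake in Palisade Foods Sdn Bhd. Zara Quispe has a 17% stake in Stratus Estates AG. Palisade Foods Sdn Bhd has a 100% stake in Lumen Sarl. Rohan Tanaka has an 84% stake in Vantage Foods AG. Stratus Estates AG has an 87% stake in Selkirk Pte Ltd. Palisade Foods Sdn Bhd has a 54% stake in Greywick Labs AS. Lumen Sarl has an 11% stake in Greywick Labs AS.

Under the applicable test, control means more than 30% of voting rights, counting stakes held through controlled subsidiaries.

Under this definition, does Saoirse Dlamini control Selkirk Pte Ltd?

No

Saoirse's largest direct stake is 16% in Vantage, which does not meet the threshold, so Saoirse controls no company.
Neither Saoirse nor any entity Saoirse controls holds any voting interest in Selkirk.
So Saoirse does not control Selkirk.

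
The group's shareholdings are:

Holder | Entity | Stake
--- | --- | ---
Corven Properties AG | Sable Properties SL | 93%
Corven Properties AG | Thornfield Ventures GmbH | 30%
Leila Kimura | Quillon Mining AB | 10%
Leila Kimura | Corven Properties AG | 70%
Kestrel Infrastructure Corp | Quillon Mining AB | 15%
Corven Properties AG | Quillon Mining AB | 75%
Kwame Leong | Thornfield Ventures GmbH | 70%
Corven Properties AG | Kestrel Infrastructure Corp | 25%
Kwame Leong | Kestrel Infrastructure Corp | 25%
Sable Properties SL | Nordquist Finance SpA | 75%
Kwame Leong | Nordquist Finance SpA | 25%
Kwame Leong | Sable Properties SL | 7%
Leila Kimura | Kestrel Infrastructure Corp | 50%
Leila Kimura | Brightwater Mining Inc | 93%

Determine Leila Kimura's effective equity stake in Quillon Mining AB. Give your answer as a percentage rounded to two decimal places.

72.63%

Leila reaches Quillon along 4 paths.
Direct stake: 10% = 10%.
Via Corven: 70% × 75% = 52.5%.
Via Corven → Kestrel: 70% × 25% × 15% = 2.625%.
Via Kestrel: 50% × 15% = 7.5%.
Total: 10% + 52.5% + 2.625% + 7.5% = 72.625%.
Rounded: 72.63%.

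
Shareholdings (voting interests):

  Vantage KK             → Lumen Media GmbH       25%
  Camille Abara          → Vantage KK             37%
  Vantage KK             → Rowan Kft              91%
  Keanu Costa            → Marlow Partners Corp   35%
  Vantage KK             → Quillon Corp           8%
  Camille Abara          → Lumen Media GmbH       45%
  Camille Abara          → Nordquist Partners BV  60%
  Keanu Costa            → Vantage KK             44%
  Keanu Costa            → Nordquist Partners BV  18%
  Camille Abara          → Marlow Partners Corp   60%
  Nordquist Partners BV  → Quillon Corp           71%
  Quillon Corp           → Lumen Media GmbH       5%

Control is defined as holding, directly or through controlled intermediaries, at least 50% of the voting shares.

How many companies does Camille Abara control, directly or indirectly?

Camille holds 60% of Nordquist, so Camille controls Nordquist.
Nordquist holds 71% of Quillon, so Camille controls Quillon.
Camille and Quillon together hold 45% + 5% = 50% of Lumen, so Camille controls Lumen.
Camille holds 60% of Marlow, so Camille controls Marlow.
No other company's threshold is met.
Camille controls 4 companies.

4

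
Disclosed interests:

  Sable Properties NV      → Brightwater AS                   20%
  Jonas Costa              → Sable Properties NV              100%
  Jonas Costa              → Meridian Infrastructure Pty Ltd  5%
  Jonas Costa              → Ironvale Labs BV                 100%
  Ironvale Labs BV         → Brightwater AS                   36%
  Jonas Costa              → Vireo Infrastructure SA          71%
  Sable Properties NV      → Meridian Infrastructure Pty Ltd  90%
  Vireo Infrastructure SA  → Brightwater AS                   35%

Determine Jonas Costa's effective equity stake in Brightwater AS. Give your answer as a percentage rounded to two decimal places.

Jonas reaches Brightwater along 3 paths.
Via Sable: 100% × 20% = 20%.
Via Vireo: 71% × 35% = 24.85%.
Via Ironvale: 100% × 36% = 36%.
Total: 20% + 24.85% + 36% = 80.85%.

80.85%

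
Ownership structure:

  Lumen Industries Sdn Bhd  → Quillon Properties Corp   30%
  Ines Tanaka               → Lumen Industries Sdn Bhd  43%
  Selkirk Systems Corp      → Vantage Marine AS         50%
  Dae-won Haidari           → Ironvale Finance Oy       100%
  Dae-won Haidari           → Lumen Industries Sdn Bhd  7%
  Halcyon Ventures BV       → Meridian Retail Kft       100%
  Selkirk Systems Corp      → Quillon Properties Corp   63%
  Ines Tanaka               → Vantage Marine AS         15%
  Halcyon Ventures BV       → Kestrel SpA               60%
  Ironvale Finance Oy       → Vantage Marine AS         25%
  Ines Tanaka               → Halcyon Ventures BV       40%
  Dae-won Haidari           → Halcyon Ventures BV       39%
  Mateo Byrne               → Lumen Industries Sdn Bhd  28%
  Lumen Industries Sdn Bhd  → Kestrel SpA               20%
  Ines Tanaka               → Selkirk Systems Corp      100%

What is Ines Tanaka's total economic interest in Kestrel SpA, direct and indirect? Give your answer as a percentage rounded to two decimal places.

32.60%

Ines reaches Kestrel along 2 paths.
Via Halcyon: 40% × 60% = 24%.
Via Lumen: 43% × 20% = 8.6%.
Total: 24% + 8.6% = 32.6%.
Rounded: 32.60%.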